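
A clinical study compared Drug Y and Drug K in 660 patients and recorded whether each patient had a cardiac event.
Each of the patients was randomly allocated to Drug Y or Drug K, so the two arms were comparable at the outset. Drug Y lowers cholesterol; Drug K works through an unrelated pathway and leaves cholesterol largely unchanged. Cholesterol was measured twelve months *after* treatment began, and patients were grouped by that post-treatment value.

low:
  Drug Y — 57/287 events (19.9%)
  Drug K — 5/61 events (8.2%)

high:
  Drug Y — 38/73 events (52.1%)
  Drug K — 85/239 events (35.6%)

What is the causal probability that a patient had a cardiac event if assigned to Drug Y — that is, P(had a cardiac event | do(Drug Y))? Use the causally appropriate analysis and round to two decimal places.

0.26

Cholesterol here is a post-treatment variable shaped by the drug; conditioning on it would introduce bias rather than remove it. The overall comparison is the causal one.
So P(outcome | do(Drug Y)) is just the pooled rate for Drug Y: 95/360 = 0.264.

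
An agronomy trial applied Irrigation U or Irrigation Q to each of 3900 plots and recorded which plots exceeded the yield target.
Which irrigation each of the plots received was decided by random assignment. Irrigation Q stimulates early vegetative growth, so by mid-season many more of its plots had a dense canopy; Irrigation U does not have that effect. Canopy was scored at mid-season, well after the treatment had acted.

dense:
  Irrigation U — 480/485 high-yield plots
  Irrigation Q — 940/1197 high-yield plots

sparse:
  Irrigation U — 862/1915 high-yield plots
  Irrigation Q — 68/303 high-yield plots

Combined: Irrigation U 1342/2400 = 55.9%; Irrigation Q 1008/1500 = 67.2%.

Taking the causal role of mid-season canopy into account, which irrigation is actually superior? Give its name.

Irrigation Q

Within every mid-season canopy level Irrigation U has the higher rate, yet pooled Irrigation Q does — Simpson's reversal.
Mid-season canopy is recorded after the irrigation and is itself shifted by it — it sits on the causal path from irrigation to outcome. Conditioning on a mediator would strip out part of the effect we want; the pooled comparison gives the total causal effect.
Pooled: Irrigation U 55.9% vs Irrigation Q 67.2%; Irrigation Q is higher overall.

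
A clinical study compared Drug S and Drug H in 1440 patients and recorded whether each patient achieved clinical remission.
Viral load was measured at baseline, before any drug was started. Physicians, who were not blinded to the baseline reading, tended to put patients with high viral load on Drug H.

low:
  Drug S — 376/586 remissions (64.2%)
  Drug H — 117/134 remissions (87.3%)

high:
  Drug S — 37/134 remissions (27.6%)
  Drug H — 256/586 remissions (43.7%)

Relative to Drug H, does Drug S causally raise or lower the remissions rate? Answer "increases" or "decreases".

decreases

The imbalance in viral load arose from how patients were allocated, not from anything the drug did; and viral load independently affects the outcome. The pooled gap is confounded — condition on viral load.
Within each level — low: 64.2% vs 87.3%; high: 27.6% vs 43.7% — Drug H is higher every time.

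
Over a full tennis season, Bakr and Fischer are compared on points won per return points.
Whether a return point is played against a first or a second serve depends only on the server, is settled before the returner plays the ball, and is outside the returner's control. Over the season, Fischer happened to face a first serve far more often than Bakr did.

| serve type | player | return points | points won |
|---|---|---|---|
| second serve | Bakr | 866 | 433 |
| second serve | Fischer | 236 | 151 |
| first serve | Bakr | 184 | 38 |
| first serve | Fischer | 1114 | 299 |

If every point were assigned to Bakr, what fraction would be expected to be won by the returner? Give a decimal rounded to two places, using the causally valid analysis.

Serve type differs across players for reasons unrelated to any effect of the player itself, and it separately predicts the outcome — a classic confounder. We must compare within serve type levels.
Standardising Bakr to the population serve type mix: 0.459·433/866 + 0.541·38/184 = 0.341.

0.34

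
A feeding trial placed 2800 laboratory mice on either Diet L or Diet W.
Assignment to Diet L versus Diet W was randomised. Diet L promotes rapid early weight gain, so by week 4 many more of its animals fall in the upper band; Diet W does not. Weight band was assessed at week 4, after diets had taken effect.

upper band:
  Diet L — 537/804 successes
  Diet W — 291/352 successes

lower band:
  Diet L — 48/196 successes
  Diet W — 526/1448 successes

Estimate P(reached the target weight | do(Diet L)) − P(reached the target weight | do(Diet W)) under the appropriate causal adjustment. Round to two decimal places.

+0.13

The week-4 weight band-specific comparison favours Diet W throughout, but the pooled figures favour Diet L. The question is whether to condition on week-4 weight band.
Stratifying would compare diets among laboratory mice the diets themselves sorted into week-4 weight band groups — a form of selection on an intermediate. The unconditioned pooled rates give the total causal effect.
The causal difference is the pooled difference: 0.585 − 0.454 = +0.131.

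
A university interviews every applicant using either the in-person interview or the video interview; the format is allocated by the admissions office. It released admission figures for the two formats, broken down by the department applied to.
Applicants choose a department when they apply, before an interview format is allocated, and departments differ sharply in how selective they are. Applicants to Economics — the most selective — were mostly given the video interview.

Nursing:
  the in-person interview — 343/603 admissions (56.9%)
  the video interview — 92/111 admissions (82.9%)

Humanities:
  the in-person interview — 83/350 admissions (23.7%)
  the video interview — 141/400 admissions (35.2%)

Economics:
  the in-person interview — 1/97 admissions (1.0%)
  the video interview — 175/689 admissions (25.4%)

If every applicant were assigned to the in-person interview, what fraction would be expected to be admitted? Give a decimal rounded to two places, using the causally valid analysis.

The stratified and pooled comparisons disagree (the video interview wins within each department; the in-person interview wins overall), so the answer turns on the causal role of department.
Department differs across interview formats for reasons unrelated to any effect of the interview format itself, and it separately predicts the outcome — a classic confounder. We must compare within department levels.
Standardising the in-person interview to the population department mix: 0.317·343/603 + 0.333·83/350 + 0.349·1/97 = 0.263.

0.26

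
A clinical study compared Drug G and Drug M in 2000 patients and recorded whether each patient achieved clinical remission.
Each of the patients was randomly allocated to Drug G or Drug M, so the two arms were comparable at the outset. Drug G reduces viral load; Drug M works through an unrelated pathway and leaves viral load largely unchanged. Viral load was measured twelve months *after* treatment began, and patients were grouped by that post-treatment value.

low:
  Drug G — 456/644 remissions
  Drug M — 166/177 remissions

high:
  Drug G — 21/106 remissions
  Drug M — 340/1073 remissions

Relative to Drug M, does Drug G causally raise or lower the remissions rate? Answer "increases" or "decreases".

increases

Drug M is higher inside every viral load stratum but Drug G is higher in aggregate. Whether to stratify depends on how viral load relates to the drug.
Viral load is recorded after the drug and is itself shifted by it — it sits on the causal path from drug to outcome. Conditioning on a mediator would strip out part of the effect we want; the pooled comparison gives the total causal effect.
Pooled: Drug G 63.6% vs Drug M 40.5%; Drug G is higher overall.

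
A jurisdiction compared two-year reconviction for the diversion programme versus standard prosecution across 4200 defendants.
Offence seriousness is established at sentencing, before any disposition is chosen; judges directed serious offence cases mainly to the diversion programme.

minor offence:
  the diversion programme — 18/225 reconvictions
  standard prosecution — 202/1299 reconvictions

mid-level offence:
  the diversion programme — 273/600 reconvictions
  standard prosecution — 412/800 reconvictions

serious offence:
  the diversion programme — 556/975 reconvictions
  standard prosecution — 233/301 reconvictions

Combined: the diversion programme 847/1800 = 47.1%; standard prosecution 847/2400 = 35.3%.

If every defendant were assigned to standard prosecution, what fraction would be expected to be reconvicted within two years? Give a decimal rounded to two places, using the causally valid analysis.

the diversion programme is lower inside every offence seriousness stratum but standard prosecution is lower in aggregate. Whether to stratify depends on how offence seriousness relates to the disposition.
The imbalance in offence seriousness arose from how defendants were allocated, not from anything the disposition did; and offence seriousness independently affects the outcome. The pooled gap is confounded — condition on offence seriousness.
Standardising standard prosecution to the population offence seriousness mix: 0.363·202/1299 + 0.333·412/800 + 0.304·233/301 = 0.463.

0.46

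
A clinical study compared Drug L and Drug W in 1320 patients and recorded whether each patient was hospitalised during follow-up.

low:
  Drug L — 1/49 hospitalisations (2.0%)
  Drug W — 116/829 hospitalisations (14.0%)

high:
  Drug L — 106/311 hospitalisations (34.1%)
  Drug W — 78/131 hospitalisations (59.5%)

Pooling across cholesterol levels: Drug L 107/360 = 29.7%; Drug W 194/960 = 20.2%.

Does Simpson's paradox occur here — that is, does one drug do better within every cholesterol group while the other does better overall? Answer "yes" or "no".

yes

Within each cholesterol level (low 2.0% vs 14.0%; high 34.1% vs 59.5%), Drug L has the lower rate every time. Pooled: 29.7% vs 20.2% — Drug W has the lower rate overall. The two comparisons disagree.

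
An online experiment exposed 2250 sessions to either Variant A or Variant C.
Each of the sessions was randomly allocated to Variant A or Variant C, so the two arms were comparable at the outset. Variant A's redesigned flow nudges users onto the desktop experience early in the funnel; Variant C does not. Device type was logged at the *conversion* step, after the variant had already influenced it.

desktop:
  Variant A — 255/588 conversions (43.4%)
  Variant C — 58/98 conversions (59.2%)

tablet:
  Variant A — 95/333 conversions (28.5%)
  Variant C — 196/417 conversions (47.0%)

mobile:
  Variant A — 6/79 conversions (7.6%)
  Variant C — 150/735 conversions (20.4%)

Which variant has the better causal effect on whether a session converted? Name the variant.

Within every device type level Variant C has the higher rate, yet pooled Variant A does — Simpson's reversal.
Stratifying would compare variants among sessions the variants themselves sorted into device type groups — a form of selection on an intermediate. The unconditioned pooled rates give the total causal effect.
Pooled: Variant A 35.6% vs Variant C 32.3%; Variant A is higher overall.

Variant A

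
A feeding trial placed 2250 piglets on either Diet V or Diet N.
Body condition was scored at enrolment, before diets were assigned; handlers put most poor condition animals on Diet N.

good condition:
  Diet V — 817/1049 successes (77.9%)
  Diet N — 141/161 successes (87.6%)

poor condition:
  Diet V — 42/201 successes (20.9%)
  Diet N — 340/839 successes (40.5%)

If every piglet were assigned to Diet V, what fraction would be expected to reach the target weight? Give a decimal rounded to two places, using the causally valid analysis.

Starting body condition differs across diets for reasons unrelated to any effect of the diet itself, and it separately predicts the outcome — a classic confounder. We must compare within starting body condition levels.
Standardising Diet V to the population starting body condition mix: 0.538·817/1049 + 0.462·42/201 = 0.515.

0.52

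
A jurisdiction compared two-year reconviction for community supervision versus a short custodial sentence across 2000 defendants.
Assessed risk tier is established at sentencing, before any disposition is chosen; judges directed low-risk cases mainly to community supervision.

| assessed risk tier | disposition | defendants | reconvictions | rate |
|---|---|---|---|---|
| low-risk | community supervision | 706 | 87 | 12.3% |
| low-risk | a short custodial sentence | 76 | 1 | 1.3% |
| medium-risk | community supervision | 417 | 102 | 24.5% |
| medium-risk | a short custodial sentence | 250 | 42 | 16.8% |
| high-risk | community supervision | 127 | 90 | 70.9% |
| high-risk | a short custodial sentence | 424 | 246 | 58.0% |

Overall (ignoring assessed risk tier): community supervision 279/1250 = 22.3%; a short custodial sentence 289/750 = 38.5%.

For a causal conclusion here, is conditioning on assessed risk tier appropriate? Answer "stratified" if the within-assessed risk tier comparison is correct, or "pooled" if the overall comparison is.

Within every assessed risk tier level a short custodial sentence has the lower rate, yet pooled community supervision does — Simpson's reversal.
Since assessed risk tier is a pre-existing factor (not a product of the disposition) and it affects the outcome on its own, it is a confounder. The stratified rates, not the pooled rate, identify the causal effect.
Within each level — low-risk: 12.3% vs 1.3%; medium-risk: 24.5% vs 16.8%; high-risk: 70.9% vs 58.0% — a short custodial sentence is lower every time.

stratified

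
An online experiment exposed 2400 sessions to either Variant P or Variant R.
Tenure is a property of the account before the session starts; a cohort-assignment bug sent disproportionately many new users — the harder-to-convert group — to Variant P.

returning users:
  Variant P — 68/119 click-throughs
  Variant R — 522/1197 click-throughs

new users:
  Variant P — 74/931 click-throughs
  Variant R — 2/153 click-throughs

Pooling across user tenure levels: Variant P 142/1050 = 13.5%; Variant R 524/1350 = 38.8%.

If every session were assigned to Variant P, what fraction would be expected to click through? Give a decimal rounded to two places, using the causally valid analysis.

Variant P is higher inside every user tenure stratum but Variant R is higher in aggregate. Whether to stratify depends on how user tenure relates to the variant.
User tenure satisfies the back-door criterion: it is not a descendant of the variant, and it blocks the spurious path from variant to outcome. Adjusting for it (i.e., using the within-user tenure rates) gives the causal effect.
Standardising Variant P to the population user tenure mix: 0.548·68/119 + 0.452·74/931 = 0.349.

0.35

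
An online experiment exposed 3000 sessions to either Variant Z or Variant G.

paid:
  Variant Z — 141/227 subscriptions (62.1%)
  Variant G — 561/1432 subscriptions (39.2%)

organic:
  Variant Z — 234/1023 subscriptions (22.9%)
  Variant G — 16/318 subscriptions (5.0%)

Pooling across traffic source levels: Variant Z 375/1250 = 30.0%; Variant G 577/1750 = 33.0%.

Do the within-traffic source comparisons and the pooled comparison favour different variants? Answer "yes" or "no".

Within each traffic source level (paid 62.1% vs 39.2%; organic 22.9% vs 5.0%), Variant Z has the higher rate every time. Pooled: 30.0% vs 33.0% — Variant G has the higher rate overall. The two comparisons disagree.

yes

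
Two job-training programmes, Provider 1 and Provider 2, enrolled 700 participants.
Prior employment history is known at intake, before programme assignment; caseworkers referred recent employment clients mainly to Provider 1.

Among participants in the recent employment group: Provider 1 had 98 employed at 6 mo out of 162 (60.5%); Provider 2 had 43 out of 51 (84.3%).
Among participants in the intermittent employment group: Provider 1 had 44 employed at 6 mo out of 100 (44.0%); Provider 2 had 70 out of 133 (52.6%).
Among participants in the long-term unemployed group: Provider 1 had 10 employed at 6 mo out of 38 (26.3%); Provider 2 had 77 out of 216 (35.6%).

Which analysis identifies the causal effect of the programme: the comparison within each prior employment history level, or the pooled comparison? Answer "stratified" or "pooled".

Within every prior employment history level Provider 2 has the higher rate, yet pooled Provider 1 does — Simpson's reversal.
Nothing the programme does changes prior employment history; the imbalance is an allocation artefact. With prior employment history also predicting the outcome, the pooled figure is confounded, and the within-stratum comparison is the causal one.
Within each level — recent employment: 60.5% vs 84.3%; intermittent employment: 44.0% vs 52.6%; long-term unemployed: 26.3% vs 35.6% — Provider 2 is higher every time.

stratified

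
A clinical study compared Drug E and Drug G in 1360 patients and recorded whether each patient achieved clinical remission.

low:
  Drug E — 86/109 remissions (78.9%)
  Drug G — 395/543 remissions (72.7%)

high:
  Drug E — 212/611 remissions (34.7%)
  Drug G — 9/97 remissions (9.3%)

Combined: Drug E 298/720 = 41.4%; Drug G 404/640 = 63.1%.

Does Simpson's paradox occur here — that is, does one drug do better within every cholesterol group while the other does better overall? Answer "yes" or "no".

Within each cholesterol level (low 78.9% vs 72.7%; high 34.7% vs 9.3%), Drug E has the higher rate every time. Pooled: 41.4% vs 63.1% — Drug G has the higher rate overall. The two comparisons disagree.

yes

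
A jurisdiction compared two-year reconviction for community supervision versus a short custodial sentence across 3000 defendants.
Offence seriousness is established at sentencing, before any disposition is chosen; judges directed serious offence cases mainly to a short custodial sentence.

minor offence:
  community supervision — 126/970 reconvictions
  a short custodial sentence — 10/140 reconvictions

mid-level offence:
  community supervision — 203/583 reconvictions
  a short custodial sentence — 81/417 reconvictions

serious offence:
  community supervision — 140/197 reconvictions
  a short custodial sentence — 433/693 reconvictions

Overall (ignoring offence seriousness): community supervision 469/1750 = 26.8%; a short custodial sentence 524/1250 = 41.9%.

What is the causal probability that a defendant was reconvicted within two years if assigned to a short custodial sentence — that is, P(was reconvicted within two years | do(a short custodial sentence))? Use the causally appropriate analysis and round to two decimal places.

Since offence seriousness is a pre-existing factor (not a product of the disposition) and it affects the outcome on its own, it is a confounder. The stratified rates, not the pooled rate, identify the causal effect.
Standardising a short custodial sentence to the population offence seriousness mix: 0.370·10/140 + 0.333·81/417 + 0.297·433/693 = 0.277.

0.28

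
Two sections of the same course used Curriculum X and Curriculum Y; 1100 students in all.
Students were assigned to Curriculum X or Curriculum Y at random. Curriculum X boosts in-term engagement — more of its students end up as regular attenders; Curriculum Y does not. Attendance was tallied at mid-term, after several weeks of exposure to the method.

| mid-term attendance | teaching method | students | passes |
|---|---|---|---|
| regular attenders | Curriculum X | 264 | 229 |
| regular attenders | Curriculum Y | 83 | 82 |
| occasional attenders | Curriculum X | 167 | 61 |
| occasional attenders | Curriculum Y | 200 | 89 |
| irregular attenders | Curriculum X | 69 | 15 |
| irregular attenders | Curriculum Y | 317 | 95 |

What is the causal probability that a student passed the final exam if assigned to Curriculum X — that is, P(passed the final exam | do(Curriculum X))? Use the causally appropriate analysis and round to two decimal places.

0.61

Mid-term attendance is recorded after the teaching method and is itself shifted by it — it sits on the causal path from teaching method to outcome. Conditioning on a mediator would strip out part of the effect we want; the pooled comparison gives the total causal effect.
So P(outcome | do(Curriculum X)) is just the pooled rate for Curriculum X: 305/500 = 0.610.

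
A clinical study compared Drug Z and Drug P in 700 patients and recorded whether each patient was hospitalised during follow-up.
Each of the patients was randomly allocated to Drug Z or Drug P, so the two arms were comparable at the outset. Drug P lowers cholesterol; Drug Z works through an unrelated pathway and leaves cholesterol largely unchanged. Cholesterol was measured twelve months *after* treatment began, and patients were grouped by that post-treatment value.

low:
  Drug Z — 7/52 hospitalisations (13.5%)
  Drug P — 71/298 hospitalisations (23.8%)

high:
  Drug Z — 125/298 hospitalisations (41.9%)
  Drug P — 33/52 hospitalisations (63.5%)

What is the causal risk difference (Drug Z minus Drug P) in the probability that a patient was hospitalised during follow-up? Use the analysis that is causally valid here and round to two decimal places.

+0.08

The distribution of cholesterol is itself part of what the drug does — it is an intermediate outcome. Holding it fixed would remove that part of the effect; the total effect is the pooled difference.
The causal difference is the pooled difference: 0.377 − 0.297 = +0.080.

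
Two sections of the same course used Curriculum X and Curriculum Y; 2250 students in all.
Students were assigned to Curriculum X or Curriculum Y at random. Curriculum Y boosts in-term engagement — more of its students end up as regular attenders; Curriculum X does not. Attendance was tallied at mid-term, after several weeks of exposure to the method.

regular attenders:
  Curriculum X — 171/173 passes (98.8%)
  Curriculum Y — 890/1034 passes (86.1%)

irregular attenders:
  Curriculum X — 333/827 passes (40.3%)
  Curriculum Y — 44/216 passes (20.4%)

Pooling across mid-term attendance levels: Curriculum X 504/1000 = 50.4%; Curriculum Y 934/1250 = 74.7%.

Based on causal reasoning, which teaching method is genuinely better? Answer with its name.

Stratifying would compare teaching methods among students the teaching methods themselves sorted into mid-term attendance groups — a form of selection on an intermediate. The unconditioned pooled rates give the total causal effect.
Pooled: Curriculum X 50.4% vs Curriculum Y 74.7%; Curriculum Y is higher overall.

Curriculum Y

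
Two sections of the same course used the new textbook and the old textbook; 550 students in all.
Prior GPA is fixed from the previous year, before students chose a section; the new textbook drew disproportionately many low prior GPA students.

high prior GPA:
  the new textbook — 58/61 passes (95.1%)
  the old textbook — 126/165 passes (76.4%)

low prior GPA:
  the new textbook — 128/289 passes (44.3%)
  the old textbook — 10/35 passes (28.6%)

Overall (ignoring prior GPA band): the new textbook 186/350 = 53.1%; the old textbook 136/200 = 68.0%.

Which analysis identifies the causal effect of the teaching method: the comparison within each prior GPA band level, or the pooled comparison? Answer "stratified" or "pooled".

the new textbook is higher inside every prior GPA band stratum but the old textbook is higher in aggregate. Whether to stratify depends on how prior GPA band relates to the teaching method.
Prior GPA band satisfies the back-door criterion: it is not a descendant of the teaching method, and it blocks the spurious path from teaching method to outcome. Adjusting for it (i.e., using the within-prior GPA band rates) gives the causal effect.
Within each level — high prior GPA: 95.1% vs 76.4%; low prior GPA: 44.3% vs 28.6% — the new textbook is higher every time.

stratified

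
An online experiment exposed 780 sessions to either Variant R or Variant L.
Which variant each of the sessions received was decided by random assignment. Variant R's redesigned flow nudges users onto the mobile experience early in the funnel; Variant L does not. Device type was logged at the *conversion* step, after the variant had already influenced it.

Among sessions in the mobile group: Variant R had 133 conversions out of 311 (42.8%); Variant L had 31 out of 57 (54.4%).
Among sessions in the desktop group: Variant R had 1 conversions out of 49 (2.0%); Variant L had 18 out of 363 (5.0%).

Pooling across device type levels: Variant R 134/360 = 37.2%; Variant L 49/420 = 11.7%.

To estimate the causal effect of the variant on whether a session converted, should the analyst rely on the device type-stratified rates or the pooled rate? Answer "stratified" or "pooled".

Stratifying would compare variants among sessions the variants themselves sorted into device type groups — a form of selection on an intermediate. The unconditioned pooled rates give the total causal effect.
Pooled: Variant R 37.2% vs Variant L 11.7%; Variant R is higher overall.

pooled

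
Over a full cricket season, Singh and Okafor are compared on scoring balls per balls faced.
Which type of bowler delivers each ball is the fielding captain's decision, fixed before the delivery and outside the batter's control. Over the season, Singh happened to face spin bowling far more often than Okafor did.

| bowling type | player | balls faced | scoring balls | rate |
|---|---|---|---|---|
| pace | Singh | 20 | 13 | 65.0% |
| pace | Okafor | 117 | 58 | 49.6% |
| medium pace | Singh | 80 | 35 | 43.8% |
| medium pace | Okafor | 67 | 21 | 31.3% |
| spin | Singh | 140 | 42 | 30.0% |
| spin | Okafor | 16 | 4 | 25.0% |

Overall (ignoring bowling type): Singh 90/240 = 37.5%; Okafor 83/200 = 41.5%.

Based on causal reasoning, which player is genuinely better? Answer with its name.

Singh is higher inside every bowling type stratum but Okafor is higher in aggregate. Whether to stratify depends on how bowling type relates to the player.
Since bowling type is a pre-existing factor (not a product of the player) and it affects the outcome on its own, it is a confounder. The stratified rates, not the pooled rate, identify the causal effect.
Within each level — pace: 65.0% vs 49.6%; medium pace: 43.8% vs 31.3%; spin: 30.0% vs 25.0% — Singh is higher every time.

Singh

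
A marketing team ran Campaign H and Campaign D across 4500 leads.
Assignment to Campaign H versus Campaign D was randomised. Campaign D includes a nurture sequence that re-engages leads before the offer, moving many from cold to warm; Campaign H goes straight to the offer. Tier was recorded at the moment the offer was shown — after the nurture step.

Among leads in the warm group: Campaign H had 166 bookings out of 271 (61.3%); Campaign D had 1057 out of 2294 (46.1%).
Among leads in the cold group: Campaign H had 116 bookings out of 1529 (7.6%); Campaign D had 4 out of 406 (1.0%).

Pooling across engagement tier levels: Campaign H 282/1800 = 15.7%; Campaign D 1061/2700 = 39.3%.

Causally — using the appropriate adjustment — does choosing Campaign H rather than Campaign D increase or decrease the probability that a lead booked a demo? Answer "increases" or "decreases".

Engagement tier here is a post-treatment variable shaped by the campaign; conditioning on it would introduce bias rather than remove it. The overall comparison is the causal one.
Pooled: Campaign H 15.7% vs Campaign D 39.3%; Campaign D is higher overall.

decreases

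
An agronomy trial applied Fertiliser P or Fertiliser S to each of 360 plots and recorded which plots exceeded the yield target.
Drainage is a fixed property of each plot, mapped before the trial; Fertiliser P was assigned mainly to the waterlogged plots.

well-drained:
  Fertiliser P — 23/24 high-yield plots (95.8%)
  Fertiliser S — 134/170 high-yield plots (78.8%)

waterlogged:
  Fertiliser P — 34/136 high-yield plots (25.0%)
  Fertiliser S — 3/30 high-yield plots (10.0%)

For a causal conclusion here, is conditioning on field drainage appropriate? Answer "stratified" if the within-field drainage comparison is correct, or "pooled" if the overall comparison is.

Since field drainage is a pre-existing factor (not a product of the fertiliser) and it affects the outcome on its own, it is a confounder. The stratified rates, not the pooled rate, identify the causal effect.
Within each level — well-drained: 95.8% vs 78.8%; waterlogged: 25.0% vs 10.0% — Fertiliser P is higher every time.

stratified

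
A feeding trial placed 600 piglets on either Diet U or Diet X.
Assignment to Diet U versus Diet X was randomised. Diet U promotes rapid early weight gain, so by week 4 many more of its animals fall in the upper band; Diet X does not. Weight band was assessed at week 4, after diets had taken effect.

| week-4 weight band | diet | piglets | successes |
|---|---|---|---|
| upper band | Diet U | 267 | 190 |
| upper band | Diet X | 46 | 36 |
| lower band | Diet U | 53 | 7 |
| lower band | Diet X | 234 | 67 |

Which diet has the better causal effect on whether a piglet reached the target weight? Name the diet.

The week-4 weight band-specific comparison favours Diet X throughout, but the pooled figures favour Diet U. The question is whether to condition on week-4 weight band.
Week-4 weight band lies on the pathway diet → week-4 weight band → outcome, so adjusting for it blocks the indirect effect. For the total causal effect of diet, use the unadjusted pooled rates.
Pooled: Diet U 61.6% vs Diet X 36.8%; Diet U is higher overall.

Diet U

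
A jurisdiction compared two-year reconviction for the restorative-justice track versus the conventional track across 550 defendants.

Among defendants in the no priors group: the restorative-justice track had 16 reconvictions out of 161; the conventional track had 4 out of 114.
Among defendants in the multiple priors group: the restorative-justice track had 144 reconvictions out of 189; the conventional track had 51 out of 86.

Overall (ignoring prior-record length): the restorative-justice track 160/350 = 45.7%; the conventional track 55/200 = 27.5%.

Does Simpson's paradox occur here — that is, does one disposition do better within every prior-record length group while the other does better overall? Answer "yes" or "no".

Within each prior-record length level (no priors 9.9% vs 3.5%; multiple priors 76.2% vs 59.3%), the conventional track has the lower rate every time. Pooled: 45.7% vs 27.5% — the conventional track has the lower rate overall. They agree.

no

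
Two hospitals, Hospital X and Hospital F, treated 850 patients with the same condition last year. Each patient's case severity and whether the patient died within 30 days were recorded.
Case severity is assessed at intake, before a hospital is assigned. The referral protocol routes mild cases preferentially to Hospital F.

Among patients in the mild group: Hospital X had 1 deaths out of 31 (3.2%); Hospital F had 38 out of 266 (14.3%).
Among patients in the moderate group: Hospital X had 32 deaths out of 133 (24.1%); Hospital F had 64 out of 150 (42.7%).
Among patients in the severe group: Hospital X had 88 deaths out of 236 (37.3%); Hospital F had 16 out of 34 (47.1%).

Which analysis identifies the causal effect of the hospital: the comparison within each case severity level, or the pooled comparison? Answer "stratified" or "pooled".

Within every case severity level Hospital X has the lower rate, yet pooled Hospital F does — Simpson's reversal.
Since case severity is a pre-existing factor (not a product of the hospital) and it affects the outcome on its own, it is a confounder. The stratified rates, not the pooled rate, identify the causal effect.
Within each level — mild: 3.2% vs 14.3%; moderate: 24.1% vs 42.7%; severe: 37.3% vs 47.1% — Hospital X is lower every time.

stratified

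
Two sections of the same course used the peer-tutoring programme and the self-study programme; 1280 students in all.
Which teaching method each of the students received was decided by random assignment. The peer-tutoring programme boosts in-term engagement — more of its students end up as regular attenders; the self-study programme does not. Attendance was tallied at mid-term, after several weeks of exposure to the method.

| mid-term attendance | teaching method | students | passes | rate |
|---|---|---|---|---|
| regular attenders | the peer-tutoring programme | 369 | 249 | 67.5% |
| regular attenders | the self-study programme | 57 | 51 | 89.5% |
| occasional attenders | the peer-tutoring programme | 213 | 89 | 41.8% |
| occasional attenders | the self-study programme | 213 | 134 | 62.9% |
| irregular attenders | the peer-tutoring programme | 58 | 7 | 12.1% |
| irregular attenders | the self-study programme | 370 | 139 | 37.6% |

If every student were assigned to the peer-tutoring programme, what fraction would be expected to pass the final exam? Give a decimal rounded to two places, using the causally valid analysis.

0.54

Within every mid-term attendance level the self-study programme has the higher rate, yet pooled the peer-tutoring programme does — Simpson's reversal.
The distribution of mid-term attendance is itself part of what the teaching method does — it is an intermediate outcome. Holding it fixed would remove that part of the effect; the total effect is the pooled difference.
So P(outcome | do(the peer-tutoring programme)) is just the pooled rate for the peer-tutoring programme: 345/640 = 0.539.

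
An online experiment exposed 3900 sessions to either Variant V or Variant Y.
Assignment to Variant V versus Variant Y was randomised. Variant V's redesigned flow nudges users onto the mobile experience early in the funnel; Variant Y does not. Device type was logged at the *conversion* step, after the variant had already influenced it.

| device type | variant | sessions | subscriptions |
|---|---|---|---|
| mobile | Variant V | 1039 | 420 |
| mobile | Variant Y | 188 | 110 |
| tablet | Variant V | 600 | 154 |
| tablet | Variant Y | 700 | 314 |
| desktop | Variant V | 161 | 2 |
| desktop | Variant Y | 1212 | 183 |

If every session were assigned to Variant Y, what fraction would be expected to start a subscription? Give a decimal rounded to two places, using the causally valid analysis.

0.29

Variant Y is higher inside every device type stratum but Variant V is higher in aggregate. Whether to stratify depends on how device type relates to the variant.
Device type is recorded after the variant and is itself shifted by it — it sits on the causal path from variant to outcome. Conditioning on a mediator would strip out part of the effect we want; the pooled comparison gives the total causal effect.
So P(outcome | do(Variant Y)) is just the pooled rate for Variant Y: 607/2100 = 0.289.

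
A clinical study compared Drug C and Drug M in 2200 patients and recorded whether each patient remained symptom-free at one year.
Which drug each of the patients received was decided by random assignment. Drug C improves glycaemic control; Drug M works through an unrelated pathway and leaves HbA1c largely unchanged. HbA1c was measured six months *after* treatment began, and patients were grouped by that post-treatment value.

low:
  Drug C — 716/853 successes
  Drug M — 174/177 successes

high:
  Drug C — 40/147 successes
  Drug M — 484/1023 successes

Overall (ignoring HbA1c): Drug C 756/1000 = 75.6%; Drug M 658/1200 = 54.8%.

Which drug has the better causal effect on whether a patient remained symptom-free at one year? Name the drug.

Drug C

Drug M is higher inside every HbA1c stratum but Drug C is higher in aggregate. Whether to stratify depends on how HbA1c relates to the drug.
The distribution of HbA1c is itself part of what the drug does — it is an intermediate outcome. Holding it fixed would remove that part of the effect; the total effect is the pooled difference.
Pooled: Drug C 75.6% vs Drug M 54.8%; Drug C is higher overall.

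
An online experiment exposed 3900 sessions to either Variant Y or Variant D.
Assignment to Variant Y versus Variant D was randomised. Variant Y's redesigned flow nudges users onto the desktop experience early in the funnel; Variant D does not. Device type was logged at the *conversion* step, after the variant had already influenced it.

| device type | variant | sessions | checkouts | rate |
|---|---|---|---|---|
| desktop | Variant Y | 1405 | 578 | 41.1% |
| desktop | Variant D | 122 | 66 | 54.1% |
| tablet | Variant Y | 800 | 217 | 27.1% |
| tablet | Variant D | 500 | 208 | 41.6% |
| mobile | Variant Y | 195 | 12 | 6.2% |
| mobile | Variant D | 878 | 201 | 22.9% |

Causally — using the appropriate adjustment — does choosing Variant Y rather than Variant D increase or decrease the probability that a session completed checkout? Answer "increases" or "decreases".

Device type here is a post-treatment variable shaped by the variant; conditioning on it would introduce bias rather than remove it. The overall comparison is the causal one.
Pooled: Variant Y 33.6% vs Variant D 31.7%; Variant Y is higher overall.

increases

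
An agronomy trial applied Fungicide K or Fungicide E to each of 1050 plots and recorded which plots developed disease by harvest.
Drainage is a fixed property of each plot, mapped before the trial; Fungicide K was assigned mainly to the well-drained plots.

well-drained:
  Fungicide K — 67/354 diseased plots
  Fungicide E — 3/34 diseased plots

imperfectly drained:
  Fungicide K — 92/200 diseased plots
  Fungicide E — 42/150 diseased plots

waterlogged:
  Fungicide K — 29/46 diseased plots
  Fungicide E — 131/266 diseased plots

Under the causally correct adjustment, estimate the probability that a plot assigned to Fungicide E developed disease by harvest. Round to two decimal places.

Fungicide E is lower inside every field drainage stratum but Fungicide K is lower in aggregate. Whether to stratify depends on how field drainage relates to the fungicide.
Field drainage differs across fungicides for reasons unrelated to any effect of the fungicide itself, and it separately predicts the outcome — a classic confounder. We must compare within field drainage levels.
Standardising Fungicide E to the population field drainage mix: 0.370·3/34 + 0.333·42/150 + 0.297·131/266 = 0.272.

0.27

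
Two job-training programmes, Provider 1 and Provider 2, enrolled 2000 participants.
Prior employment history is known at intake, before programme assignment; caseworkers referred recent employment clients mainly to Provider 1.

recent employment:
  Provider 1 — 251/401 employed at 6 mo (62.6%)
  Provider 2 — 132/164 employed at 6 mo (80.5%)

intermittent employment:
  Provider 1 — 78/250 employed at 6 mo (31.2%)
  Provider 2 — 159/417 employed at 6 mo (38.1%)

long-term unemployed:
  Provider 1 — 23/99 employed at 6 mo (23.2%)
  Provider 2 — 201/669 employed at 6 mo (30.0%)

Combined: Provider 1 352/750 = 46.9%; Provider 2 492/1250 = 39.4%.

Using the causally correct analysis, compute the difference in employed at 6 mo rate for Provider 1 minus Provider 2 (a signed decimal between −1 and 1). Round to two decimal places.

-0.10

Provider 2 is higher inside every prior employment history stratum but Provider 1 is higher in aggregate. Whether to stratify depends on how prior employment history relates to the programme.
Here prior employment history is a common cause — it drives both which programme a case falls under and the outcome. The crude comparison mixes populations; the stratum-specific rates are the causally relevant ones.
Adjusting over the population distribution of prior employment history: 0.282·(0.626−0.805) + 0.334·(0.312−0.381) + 0.384·(0.232−0.300) = -0.100.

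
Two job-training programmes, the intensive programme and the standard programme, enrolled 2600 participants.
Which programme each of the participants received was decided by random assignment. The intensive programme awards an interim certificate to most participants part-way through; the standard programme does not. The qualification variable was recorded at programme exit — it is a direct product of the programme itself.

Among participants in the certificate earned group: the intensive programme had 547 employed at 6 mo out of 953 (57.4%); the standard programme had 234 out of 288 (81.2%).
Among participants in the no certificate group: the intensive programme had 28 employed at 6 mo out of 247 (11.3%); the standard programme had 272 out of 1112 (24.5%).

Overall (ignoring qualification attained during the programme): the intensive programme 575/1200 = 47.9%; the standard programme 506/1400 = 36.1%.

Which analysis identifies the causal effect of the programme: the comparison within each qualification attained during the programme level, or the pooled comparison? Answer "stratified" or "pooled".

pooled

Within every qualification attained during the programme level the standard programme has the higher rate, yet pooled the intensive programme does — Simpson's reversal.
The distribution of qualification attained during the programme is itself part of what the programme does — it is an intermediate outcome. Holding it fixed would remove that part of the effect; the total effect is the pooled difference.
Pooled: the intensive programme 47.9% vs the standard programme 36.1%; the intensive programme is higher overall.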